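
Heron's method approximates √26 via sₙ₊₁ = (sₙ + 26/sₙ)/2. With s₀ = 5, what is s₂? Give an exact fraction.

s₁ = (5 + 26/5)/2 = 51/10.
s₂ = (51/10 + 26/(51/10))/2 = 5201/1020.

5201/1020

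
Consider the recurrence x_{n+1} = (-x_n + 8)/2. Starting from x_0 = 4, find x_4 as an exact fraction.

x_1 = (-4 + 8)/2 = 2.
x_2 = (-2 + 8)/2 = 3.
x_3 = (-3 + 8)/2 = 5/2.
x_4 = (-(5/2) + 8)/2 = 11/4.

11/4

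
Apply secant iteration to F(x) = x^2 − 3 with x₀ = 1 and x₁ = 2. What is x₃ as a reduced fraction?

F(1) = −2, F(2) = 1. x₂ = 2 − 1·(2 − 1)/(1 − (−2)) = 5/3.
F(2) = 1, F(5/3) = −2/9. x₃ = (5/3) − (−2/9)·((5/3) − 2)/((−2/9) − 1) = 19/11.

19/11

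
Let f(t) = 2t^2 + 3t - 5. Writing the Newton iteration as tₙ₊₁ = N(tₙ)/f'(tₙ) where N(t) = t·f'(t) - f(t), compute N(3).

f'(t) = 4t + 3.
N(t) = t·f'(t) - f(t) = t·(4t + 3) - (2t^2 + 3t - 5) = 2t^2 + 5.
N(3) = 23.

23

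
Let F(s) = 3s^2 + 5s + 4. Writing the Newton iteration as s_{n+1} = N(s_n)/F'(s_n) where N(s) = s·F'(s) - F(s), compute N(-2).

F'(s) = 6s + 5.
N(s) = s·F'(s) - F(s) = s·(6s + 5) - (3s^2 + 5s + 4) = 3s^2 - 4.
N(-2) = 8.

8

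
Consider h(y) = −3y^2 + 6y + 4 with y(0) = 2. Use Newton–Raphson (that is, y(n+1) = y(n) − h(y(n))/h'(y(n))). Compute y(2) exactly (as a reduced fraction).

38/15

h'(y) = −6y + 6.
h(2) = 4, h'(2) = −6, so y(1) = 2 − 4/(−6) = 8/3.
h(8/3) = −4/3, h'(8/3) = −10, so y(2) = (8/3) − (−4/3)/(−10) = 38/15.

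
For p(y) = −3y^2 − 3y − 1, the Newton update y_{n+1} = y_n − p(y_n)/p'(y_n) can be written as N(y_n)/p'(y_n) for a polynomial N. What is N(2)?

p'(y) = −6y − 3.
N(y) = y·p'(y) − p(y) = y·(−6y − 3) − (−3y^2 − 3y − 1) = −3y^2 + 1.
N(2) = −11.

−11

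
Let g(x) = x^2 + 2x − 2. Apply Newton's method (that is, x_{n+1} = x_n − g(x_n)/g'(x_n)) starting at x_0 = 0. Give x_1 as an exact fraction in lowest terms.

g'(x) = 2x + 2.
g(0) = −2, g'(0) = 2, so x_1 = 0 − (−2)/2 = 1.

1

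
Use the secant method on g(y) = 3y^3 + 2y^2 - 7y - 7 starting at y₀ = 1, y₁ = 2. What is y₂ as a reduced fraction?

g(1) = -9, g(2) = 11. y₂ = 2 - 11·(2 - 1)/(11 - (-9)) = 29/20.

29/20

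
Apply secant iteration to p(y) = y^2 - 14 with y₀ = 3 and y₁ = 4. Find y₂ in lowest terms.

26/7

p(3) = -5, p(4) = 2. y₂ = 4 - 2·(4 - 3)/(2 - (-5)) = 26/7.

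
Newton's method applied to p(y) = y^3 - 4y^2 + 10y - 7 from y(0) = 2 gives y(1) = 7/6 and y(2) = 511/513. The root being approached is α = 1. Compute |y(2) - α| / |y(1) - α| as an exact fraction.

4/171

y(1) - α = 7/6 - 1 = 1/6, so |y(1) - α| = 1/6.
y(2) - α = 511/513 - 1 = -2/513, so |y(2) - α| = 2/513.
Ratio = (2/513) / (1/6) = 4/171.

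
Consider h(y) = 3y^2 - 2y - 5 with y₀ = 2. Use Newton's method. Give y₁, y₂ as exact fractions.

y₁ = 17/10, y₂ = 1367/820

h'(y) = 6y - 2.
h(2) = 3, h'(2) = 10, so y₁ = 2 - 3/10 = 17/10.
h(17/10) = 27/100, h'(17/10) = 41/5, so y₂ = (17/10) - (27/100)/(41/5) = 1367/820.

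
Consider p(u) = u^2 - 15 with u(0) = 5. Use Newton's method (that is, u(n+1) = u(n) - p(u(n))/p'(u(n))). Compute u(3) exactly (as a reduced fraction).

1921/496

p'(u) = 2u.
p(5) = 10, p'(5) = 10, so u(1) = 5 - 10/10 = 4.
p(4) = 1, p'(4) = 8, so u(2) = 4 - 1/8 = 31/8.
p(31/8) = 1/64, p'(31/8) = 31/4, so u(3) = (31/8) - (1/64)/(31/4) = 1921/496.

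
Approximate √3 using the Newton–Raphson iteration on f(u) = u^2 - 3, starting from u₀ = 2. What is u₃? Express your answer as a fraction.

f'(u) = 2u.
f(2) = 1, f'(2) = 4, so u₁ = 2 - 1/4 = 7/4.
f(7/4) = 1/16, f'(7/4) = 7/2, so u₂ = (7/4) - (1/16)/(7/2) = 97/56.
f(97/56) = 1/3136, f'(97/56) = 97/28, so u₃ = (97/56) - (1/3136)/(97/28) = 18817/10864.

18817/10864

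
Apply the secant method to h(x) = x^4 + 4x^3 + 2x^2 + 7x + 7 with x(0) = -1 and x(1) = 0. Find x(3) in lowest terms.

-512/559

h(-1) = -1, h(0) = 7. x(2) = 0 - 7·(0 - (-1))/(7 - (-1)) = -7/8.
h(0) = 7, h(-7/8) = 1281/4096. x(3) = (-7/8) - (1281/4096)·((-7/8) - 0)/((1281/4096) - 7) = -512/559.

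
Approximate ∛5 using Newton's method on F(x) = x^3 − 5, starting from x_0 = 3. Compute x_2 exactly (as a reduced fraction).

509173/281961

F'(x) = 3x^2.
F(3) = 22, F'(3) = 27, so x_1 = 3 − 22/27 = 59/27.
F(59/27) = 106964/19683, F'(59/27) = 3481/243, so x_2 = (59/27) − (106964/19683)/(3481/243) = 509173/281961.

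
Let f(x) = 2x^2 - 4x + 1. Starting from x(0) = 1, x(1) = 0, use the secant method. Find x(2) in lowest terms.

1/2

f(1) = -1, f(0) = 1. x(2) = 0 - 1·(0 - 1)/(1 - (-1)) = 1/2.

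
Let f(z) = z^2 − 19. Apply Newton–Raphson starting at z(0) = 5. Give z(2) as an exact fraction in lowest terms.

f'(z) = 2z.
f(5) = 6, f'(5) = 10, so z(1) = 5 − 6/10 = 22/5.
f(22/5) = 9/25, f'(22/5) = 44/5, so z(2) = (22/5) − (9/25)/(44/5) = 959/220.

959/220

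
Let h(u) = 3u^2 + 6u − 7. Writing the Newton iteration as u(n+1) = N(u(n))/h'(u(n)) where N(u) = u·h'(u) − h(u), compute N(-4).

55

h'(u) = 6u + 6.
N(u) = u·h'(u) − h(u) = u·(6u + 6) − (3u^2 + 6u − 7) = 3u^2 + 7.
N(-4) = 55.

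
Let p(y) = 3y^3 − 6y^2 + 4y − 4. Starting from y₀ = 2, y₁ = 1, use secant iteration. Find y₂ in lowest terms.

10/7

p(2) = 4, p(1) = −3. y₂ = 1 − (−3)·(1 − 2)/((−3) − 4) = 10/7.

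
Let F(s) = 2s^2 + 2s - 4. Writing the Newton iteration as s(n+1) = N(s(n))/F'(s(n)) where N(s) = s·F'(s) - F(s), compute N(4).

F'(s) = 4s + 2.
N(s) = s·F'(s) - F(s) = s·(4s + 2) - (2s^2 + 2s - 4) = 2s^2 + 4.
N(4) = 36.

36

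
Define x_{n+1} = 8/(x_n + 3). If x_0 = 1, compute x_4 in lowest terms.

x_1 = 8/(1 + 3) = 2.
x_2 = 8/(2 + 3) = 8/5.
x_3 = 8/(8/5 + 3) = 40/23.
x_4 = 8/(40/23 + 3) = 184/109.

184/109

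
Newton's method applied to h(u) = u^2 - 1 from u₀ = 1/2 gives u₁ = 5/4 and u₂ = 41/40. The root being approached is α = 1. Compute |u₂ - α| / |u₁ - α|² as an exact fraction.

2/5

u₁ - α = 5/4 - 1 = 1/4, so |u₁ - α| = 1/4.
u₂ - α = 41/40 - 1 = 1/40, so |u₂ - α| = 1/40.
|u₁ - α|² = 1/16.
Ratio = (1/40) / (1/16) = 2/5.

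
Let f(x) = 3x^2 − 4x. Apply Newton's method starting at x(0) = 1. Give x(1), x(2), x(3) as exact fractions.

x(1) = 3/2, x(2) = 27/20, x(3) = 2187/1640

f'(x) = 6x − 4.
f(1) = −1, f'(1) = 2, so x(1) = 1 − (−1)/2 = 3/2.
f(3/2) = 3/4, f'(3/2) = 5, so x(2) = (3/2) − (3/4)/5 = 27/20.
f(27/20) = 27/400, f'(27/20) = 41/10, so x(3) = (27/20) − (27/400)/(41/10) = 2187/1640.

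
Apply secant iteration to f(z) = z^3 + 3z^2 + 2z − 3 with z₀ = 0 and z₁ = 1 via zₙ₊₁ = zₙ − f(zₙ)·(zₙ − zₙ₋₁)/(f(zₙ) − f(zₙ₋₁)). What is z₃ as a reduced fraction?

f(0) = −3, f(1) = 3. z₂ = 1 − 3·(1 − 0)/(3 − (−3)) = 1/2.
f(1) = 3, f(1/2) = −9/8. z₃ = (1/2) − (−9/8)·((1/2) − 1)/((−9/8) − 3) = 7/11.

7/11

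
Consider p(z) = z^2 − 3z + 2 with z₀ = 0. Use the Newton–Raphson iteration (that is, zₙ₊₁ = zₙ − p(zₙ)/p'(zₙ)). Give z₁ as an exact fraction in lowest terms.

p'(z) = 2z − 3.
p(0) = 2, p'(0) = −3, so z₁ = 0 − 2/(−3) = 2/3.

2/3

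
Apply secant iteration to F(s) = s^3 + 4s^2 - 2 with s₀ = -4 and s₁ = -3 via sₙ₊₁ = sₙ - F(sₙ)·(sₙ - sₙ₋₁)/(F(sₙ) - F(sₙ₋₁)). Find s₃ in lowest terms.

-2388/607

F(-4) = -2, F(-3) = 7. s₂ = (-3) - 7·((-3) - (-4))/(7 - (-2)) = -34/9.
F(-3) = 7, F(-34/9) = 854/729. s₃ = (-34/9) - (854/729)·((-34/9) - (-3))/((854/729) - 7) = -2388/607.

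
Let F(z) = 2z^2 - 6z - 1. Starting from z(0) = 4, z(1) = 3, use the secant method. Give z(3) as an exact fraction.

79/25

F(4) = 7, F(3) = -1. z(2) = 3 - (-1)·(3 - 4)/((-1) - 7) = 25/8.
F(3) = -1, F(25/8) = -7/32. z(3) = (25/8) - (-7/32)·((25/8) - 3)/((-7/32) - (-1)) = 79/25.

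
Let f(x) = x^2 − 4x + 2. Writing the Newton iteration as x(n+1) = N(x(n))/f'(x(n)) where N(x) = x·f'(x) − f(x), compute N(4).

f'(x) = 2x − 4.
N(x) = x·f'(x) − f(x) = x·(2x − 4) − (x^2 − 4x + 2) = x^2 − 2.
N(4) = 14.

14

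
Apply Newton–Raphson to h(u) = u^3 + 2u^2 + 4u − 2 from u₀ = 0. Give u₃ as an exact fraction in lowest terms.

48562/120609

h'(u) = 3u^2 + 4u + 4.
h(0) = −2, h'(0) = 4, so u₁ = 0 − (−2)/4 = 1/2.
h(1/2) = 5/8, h'(1/2) = 27/4, so u₂ = (1/2) − (5/8)/(27/4) = 11/27.
h(11/27) = 575/19683, h'(11/27) = 1489/243, so u₃ = (11/27) − (575/19683)/(1489/243) = 48562/120609.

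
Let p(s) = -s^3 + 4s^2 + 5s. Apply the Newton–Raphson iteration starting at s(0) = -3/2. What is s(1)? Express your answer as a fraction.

-63/55

p'(s) = -3s^2 + 8s + 5.
p(-3/2) = 39/8, p'(-3/2) = -55/4, so s(1) = (-3/2) - (39/8)/(-55/4) = -63/55.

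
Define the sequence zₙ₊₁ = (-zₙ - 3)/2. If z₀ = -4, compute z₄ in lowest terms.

-19/16

z₁ = (-(-4) - 3)/2 = 1/2.
z₂ = (-(1/2) - 3)/2 = -7/4.
z₃ = (-(-7/4) - 3)/2 = -5/8.
z₄ = (-(-5/8) - 3)/2 = -19/16.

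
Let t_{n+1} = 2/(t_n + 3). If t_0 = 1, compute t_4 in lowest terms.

t_1 = 2/(1 + 3) = 1/2.
t_2 = 2/(1/2 + 3) = 4/7.
t_3 = 2/(4/7 + 3) = 14/25.
t_4 = 2/(14/25 + 3) = 50/89.

50/89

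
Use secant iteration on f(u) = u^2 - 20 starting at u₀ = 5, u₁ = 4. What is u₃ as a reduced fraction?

85/19

f(5) = 5, f(4) = -4. u₂ = 4 - (-4)·(4 - 5)/((-4) - 5) = 40/9.
f(4) = -4, f(40/9) = -20/81. u₃ = (40/9) - (-20/81)·((40/9) - 4)/((-20/81) - (-4)) = 85/19.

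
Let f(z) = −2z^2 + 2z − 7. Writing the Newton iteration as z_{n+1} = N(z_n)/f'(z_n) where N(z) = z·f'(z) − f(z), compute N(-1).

5

f'(z) = −4z + 2.
N(z) = z·f'(z) − f(z) = z·(−4z + 2) − (−2z^2 + 2z − 7) = −2z^2 + 7.
N(-1) = 5.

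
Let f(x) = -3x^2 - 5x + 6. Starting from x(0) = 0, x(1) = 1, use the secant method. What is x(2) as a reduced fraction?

f(0) = 6, f(1) = -2. x(2) = 1 - (-2)·(1 - 0)/((-2) - 6) = 3/4.

3/4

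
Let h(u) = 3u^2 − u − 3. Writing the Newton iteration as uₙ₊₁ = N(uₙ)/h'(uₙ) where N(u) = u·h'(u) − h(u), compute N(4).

51

h'(u) = 6u − 1.
N(u) = u·h'(u) − h(u) = u·(6u − 1) − (3u^2 − u − 3) = 3u^2 + 3.
N(4) = 51.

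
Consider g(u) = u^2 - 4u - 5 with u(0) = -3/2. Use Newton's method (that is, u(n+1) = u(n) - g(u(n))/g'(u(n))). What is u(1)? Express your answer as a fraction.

-29/28

g'(u) = 2u - 4.
g(-3/2) = 13/4, g'(-3/2) = -7, so u(1) = (-3/2) - (13/4)/(-7) = -29/28.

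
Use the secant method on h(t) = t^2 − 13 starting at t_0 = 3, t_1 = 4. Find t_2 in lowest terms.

h(3) = −4, h(4) = 3. t_2 = 4 − 3·(4 − 3)/(3 − (−4)) = 25/7.

25/7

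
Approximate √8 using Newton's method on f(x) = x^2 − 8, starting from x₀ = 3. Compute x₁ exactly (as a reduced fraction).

17/6

f'(x) = 2x.
f(3) = 1, f'(3) = 6, so x₁ = 3 − 1/6 = 17/6.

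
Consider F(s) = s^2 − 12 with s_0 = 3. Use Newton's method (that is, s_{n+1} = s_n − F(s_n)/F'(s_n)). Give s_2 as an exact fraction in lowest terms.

97/28

F'(s) = 2s.
F(3) = −3, F'(3) = 6, so s_1 = 3 − (−3)/6 = 7/2.
F(7/2) = 1/4, F'(7/2) = 7, so s_2 = (7/2) − (1/4)/7 = 97/28.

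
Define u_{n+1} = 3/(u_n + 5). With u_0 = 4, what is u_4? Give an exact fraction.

u_1 = 3/(4 + 5) = 1/3.
u_2 = 3/(1/3 + 5) = 9/16.
u_3 = 3/(9/16 + 5) = 48/89.
u_4 = 3/(48/89 + 5) = 267/493.

267/493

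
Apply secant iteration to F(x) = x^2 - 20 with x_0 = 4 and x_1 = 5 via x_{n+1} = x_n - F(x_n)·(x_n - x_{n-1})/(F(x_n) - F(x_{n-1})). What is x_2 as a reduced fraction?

40/9

F(4) = -4, F(5) = 5. x_2 = 5 - 5·(5 - 4)/(5 - (-4)) = 40/9.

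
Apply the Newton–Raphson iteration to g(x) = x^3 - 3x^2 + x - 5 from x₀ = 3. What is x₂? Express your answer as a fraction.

4977/1565

g'(x) = 3x^2 - 6x + 1.
g(3) = -2, g'(3) = 10, so x₁ = 3 - (-2)/10 = 16/5.
g(16/5) = 31/125, g'(16/5) = 313/25, so x₂ = (16/5) - (31/125)/(313/25) = 4977/1565.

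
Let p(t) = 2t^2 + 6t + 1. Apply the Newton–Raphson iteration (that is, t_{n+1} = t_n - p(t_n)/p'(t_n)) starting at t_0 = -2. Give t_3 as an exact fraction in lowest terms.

p'(t) = 4t + 6.
p(-2) = -3, p'(-2) = -2, so t_1 = (-2) - (-3)/(-2) = -7/2.
p(-7/2) = 9/2, p'(-7/2) = -8, so t_2 = (-7/2) - (9/2)/(-8) = -47/16.
p(-47/16) = 81/128, p'(-47/16) = -23/4, so t_3 = (-47/16) - (81/128)/(-23/4) = -2081/736.

-2081/736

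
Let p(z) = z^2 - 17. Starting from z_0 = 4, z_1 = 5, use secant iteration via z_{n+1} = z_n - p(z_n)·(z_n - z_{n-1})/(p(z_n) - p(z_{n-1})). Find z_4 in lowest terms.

p(4) = -1, p(5) = 8. z_2 = 5 - 8·(5 - 4)/(8 - (-1)) = 37/9.
p(5) = 8, p(37/9) = -8/81. z_3 = (37/9) - (-8/81)·((37/9) - 5)/((-8/81) - 8) = 169/41.
p(37/9) = -8/81, p(169/41) = -16/1681. z_4 = (169/41) - (-16/1681)·((169/41) - (37/9))/((-16/1681) - (-8/81)) = 6263/1519.

6263/1519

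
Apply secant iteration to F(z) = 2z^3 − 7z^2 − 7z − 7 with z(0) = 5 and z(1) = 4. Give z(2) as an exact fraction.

227/52

F(5) = 33, F(4) = −19. z(2) = 4 − (−19)·(4 − 5)/((−19) − 33) = 227/52.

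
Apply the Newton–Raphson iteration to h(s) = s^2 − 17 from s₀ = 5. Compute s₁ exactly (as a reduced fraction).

21/5

h'(s) = 2s.
h(5) = 8, h'(5) = 10, so s₁ = 5 − 8/10 = 21/5.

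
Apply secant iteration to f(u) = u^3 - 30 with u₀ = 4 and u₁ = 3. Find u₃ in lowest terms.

39340/12657

f(4) = 34, f(3) = -3. u₂ = 3 - (-3)·(3 - 4)/((-3) - 34) = 114/37.
f(3) = -3, f(114/37) = -38046/50653. u₃ = (114/37) - (-38046/50653)·((114/37) - 3)/((-38046/50653) - (-3)) = 39340/12657.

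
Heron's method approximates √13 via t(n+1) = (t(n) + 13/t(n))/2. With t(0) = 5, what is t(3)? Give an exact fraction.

t(1) = (5 + 13/5)/2 = 19/5.
t(2) = (19/5 + 13/(19/5))/2 = 343/95.
t(3) = (343/95 + 13/(343/95))/2 = 117487/32585.

117487/32585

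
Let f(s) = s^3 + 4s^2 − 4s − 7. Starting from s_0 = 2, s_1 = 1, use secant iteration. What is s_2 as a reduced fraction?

7/5

f(2) = 9, f(1) = −6. s_2 = 1 − (−6)·(1 − 2)/((−6) − 9) = 7/5.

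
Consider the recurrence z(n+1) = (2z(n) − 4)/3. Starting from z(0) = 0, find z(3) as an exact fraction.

−76/27

z(1) = (2·0 − 4)/3 = −4/3.
z(2) = (2·(−4/3) − 4)/3 = −20/9.
z(3) = (2·(−20/9) − 4)/3 = −76/27.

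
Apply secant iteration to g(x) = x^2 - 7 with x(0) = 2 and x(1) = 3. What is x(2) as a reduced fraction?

13/5

g(2) = -3, g(3) = 2. x(2) = 3 - 2·(3 - 2)/(2 - (-3)) = 13/5.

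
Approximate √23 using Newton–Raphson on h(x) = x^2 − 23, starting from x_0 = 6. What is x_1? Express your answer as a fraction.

h'(x) = 2x.
h(6) = 13, h'(6) = 12, so x_1 = 6 − 13/12 = 59/12.

59/12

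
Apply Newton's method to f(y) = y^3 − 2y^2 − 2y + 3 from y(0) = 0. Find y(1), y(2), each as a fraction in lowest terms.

f'(y) = 3y^2 − 4y − 2.
f(0) = 3, f'(0) = −2, so y(1) = 0 − 3/(−2) = 3/2.
f(3/2) = −9/8, f'(3/2) = −5/4, so y(2) = (3/2) − (−9/8)/(−5/4) = 3/5.

y(1) = 3/2, y(2) = 3/5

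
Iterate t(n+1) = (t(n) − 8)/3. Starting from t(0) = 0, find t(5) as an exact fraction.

−968/243

t(1) = (0 − 8)/3 = −8/3.
t(2) = ((−8/3) − 8)/3 = −32/9.
t(3) = ((−32/9) − 8)/3 = −104/27.
t(4) = ((−104/27) − 8)/3 = −320/81.
t(5) = ((−320/81) − 8)/3 = −968/243.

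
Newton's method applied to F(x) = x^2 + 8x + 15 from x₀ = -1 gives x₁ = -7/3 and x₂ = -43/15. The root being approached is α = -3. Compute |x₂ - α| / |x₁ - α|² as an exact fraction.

3/10

x₁ - α = -7/3 - (-3) = -7/3 + 3 = 2/3, so |x₁ - α| = 2/3.
x₂ - α = -43/15 - (-3) = -43/15 + 3 = 2/15, so |x₂ - α| = 2/15.
|x₁ - α|² = 4/9.
Ratio = (2/15) / (4/9) = 3/10.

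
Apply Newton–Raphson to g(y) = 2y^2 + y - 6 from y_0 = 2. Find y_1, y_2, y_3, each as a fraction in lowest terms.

y_1 = 14/9, y_2 = 878/585, y_3 = 3595118/2396745

g'(y) = 4y + 1.
g(2) = 4, g'(2) = 9, so y_1 = 2 - 4/9 = 14/9.
g(14/9) = 32/81, g'(14/9) = 65/9, so y_2 = (14/9) - (32/81)/(65/9) = 878/585.
g(878/585) = 2048/342225, g'(878/585) = 4097/585, so y_3 = (878/585) - (2048/342225)/(4097/585) = 3595118/2396745.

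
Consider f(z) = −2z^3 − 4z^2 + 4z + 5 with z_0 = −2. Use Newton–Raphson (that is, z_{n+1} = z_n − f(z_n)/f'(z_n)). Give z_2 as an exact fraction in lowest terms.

f'(z) = −6z^2 − 8z + 4.
f(−2) = −3, f'(−2) = −4, so z_1 = (−2) − (−3)/(−4) = −11/4.
f(−11/4) = 171/32, f'(−11/4) = −155/8, so z_2 = (−11/4) − (171/32)/(−155/8) = −767/310.

−767/310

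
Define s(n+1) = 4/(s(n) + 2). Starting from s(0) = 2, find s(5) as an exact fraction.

16/13

s(1) = 4/(2 + 2) = 1.
s(2) = 4/(1 + 2) = 4/3.
s(3) = 4/(4/3 + 2) = 6/5.
s(4) = 4/(6/5 + 2) = 5/4.
s(5) = 4/(5/4 + 2) = 16/13.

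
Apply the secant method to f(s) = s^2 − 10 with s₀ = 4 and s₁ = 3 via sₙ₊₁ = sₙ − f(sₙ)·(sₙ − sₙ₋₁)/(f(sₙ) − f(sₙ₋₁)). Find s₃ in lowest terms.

f(4) = 6, f(3) = −1. s₂ = 3 − (−1)·(3 − 4)/((−1) − 6) = 22/7.
f(3) = −1, f(22/7) = −6/49. s₃ = (22/7) − (−6/49)·((22/7) − 3)/((−6/49) − (−1)) = 136/43.

136/43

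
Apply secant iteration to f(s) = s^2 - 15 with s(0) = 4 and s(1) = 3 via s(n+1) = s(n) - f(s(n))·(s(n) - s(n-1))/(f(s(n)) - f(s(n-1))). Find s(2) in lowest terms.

f(4) = 1, f(3) = -6. s(2) = 3 - (-6)·(3 - 4)/((-6) - 1) = 27/7.

27/7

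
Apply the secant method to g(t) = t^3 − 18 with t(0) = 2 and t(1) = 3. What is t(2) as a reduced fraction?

48/19

g(2) = −10, g(3) = 9. t(2) = 3 − 9·(3 − 2)/(9 − (−10)) = 48/19.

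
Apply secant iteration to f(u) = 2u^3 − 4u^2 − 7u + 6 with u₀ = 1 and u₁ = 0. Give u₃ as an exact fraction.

f(1) = −3, f(0) = 6. u₂ = 0 − 6·(0 − 1)/(6 − (−3)) = 2/3.
f(0) = 6, f(2/3) = 4/27. u₃ = (2/3) − (4/27)·((2/3) − 0)/((4/27) − 6) = 54/79.

54/79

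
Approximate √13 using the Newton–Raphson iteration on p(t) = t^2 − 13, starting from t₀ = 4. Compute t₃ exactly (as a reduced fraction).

p'(t) = 2t.
p(4) = 3, p'(4) = 8, so t₁ = 4 − 3/8 = 29/8.
p(29/8) = 9/64, p'(29/8) = 29/4, so t₂ = (29/8) − (9/64)/(29/4) = 1673/464.
p(1673/464) = 81/215296, p'(1673/464) = 1673/232, so t₃ = (1673/464) − (81/215296)/(1673/232) = 5597777/1552544.

5597777/1552544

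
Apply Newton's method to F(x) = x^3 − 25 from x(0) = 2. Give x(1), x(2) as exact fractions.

F'(x) = 3x^2.
F(2) = −17, F'(2) = 12, so x(1) = 2 − (−17)/12 = 41/12.
F(41/12) = 25721/1728, F'(41/12) = 1681/48, so x(2) = (41/12) − (25721/1728)/(1681/48) = 90521/30258.

x(1) = 41/12, x(2) = 90521/30258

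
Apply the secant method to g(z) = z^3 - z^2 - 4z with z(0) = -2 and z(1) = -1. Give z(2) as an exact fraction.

g(-2) = -4, g(-1) = 2. z(2) = (-1) - 2·((-1) - (-2))/(2 - (-4)) = -4/3.

-4/3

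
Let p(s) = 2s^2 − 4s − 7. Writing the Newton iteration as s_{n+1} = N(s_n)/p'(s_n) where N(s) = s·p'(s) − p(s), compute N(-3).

25

p'(s) = 4s − 4.
N(s) = s·p'(s) − p(s) = s·(4s − 4) − (2s^2 − 4s − 7) = 2s^2 + 7.
N(-3) = 25.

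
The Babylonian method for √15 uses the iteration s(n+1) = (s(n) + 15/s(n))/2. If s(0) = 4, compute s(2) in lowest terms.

s(1) = (4 + 15/4)/2 = 31/8.
s(2) = (31/8 + 15/(31/8))/2 = 1921/496.

1921/496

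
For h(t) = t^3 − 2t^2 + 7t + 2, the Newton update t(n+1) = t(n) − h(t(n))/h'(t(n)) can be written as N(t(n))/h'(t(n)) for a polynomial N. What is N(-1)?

h'(t) = 3t^2 − 4t + 7.
N(t) = t·h'(t) − h(t) = t·(3t^2 − 4t + 7) − (t^3 − 2t^2 + 7t + 2) = 2t^3 − 2t^2 − 2.
N(-1) = −6.

−6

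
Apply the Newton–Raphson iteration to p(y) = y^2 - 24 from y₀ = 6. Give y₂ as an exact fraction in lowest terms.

49/10

p'(y) = 2y.
p(6) = 12, p'(6) = 12, so y₁ = 6 - 12/12 = 5.
p(5) = 1, p'(5) = 10, so y₂ = 5 - 1/10 = 49/10.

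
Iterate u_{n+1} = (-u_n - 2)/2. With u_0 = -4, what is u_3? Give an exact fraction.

u_1 = (-(-4) - 2)/2 = 1.
u_2 = (-1 - 2)/2 = -3/2.
u_3 = (-(-3/2) - 2)/2 = -1/4.

-1/4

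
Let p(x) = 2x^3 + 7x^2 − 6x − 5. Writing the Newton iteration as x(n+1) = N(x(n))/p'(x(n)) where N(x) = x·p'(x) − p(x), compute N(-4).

−139

p'(x) = 6x^2 + 14x − 6.
N(x) = x·p'(x) − p(x) = x·(6x^2 + 14x − 6) − (2x^3 + 7x^2 − 6x − 5) = 4x^3 + 7x^2 + 5.
N(-4) = −139.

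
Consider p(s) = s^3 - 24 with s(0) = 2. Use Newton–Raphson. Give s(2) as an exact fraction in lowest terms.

p'(s) = 3s^2.
p(2) = -16, p'(2) = 12, so s(1) = 2 - (-16)/12 = 10/3.
p(10/3) = 352/27, p'(10/3) = 100/3, so s(2) = (10/3) - (352/27)/(100/3) = 662/225.

662/225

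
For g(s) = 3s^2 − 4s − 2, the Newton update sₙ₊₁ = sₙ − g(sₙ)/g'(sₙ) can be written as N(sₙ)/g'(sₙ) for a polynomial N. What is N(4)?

g'(s) = 6s − 4.
N(s) = s·g'(s) − g(s) = s·(6s − 4) − (3s^2 − 4s − 2) = 3s^2 + 2.
N(4) = 50.

50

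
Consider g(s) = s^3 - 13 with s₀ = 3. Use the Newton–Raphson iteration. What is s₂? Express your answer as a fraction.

g'(s) = 3s^2.
g(3) = 14, g'(3) = 27, so s₁ = 3 - 14/27 = 67/27.
g(67/27) = 44884/19683, g'(67/27) = 4489/243, so s₂ = (67/27) - (44884/19683)/(4489/243) = 857405/363609.

857405/363609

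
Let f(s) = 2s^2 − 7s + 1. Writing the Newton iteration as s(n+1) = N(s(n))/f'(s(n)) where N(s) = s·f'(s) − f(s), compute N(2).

7

f'(s) = 4s − 7.
N(s) = s·f'(s) − f(s) = s·(4s − 7) − (2s^2 − 7s + 1) = 2s^2 − 1.
N(2) = 7.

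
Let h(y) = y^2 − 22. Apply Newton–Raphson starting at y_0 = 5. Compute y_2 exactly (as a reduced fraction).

h'(y) = 2y.
h(5) = 3, h'(5) = 10, so y_1 = 5 − 3/10 = 47/10.
h(47/10) = 9/100, h'(47/10) = 47/5, so y_2 = (47/10) − (9/100)/(47/5) = 4409/940.

4409/940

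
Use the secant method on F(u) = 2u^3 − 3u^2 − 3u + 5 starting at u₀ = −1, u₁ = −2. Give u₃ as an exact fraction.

F(−1) = 3, F(−2) = −17. u₂ = (−2) − (−17)·((−2) − (−1))/((−17) − 3) = −23/20.
F(−2) = −17, F(−23/20) = 5763/4000. u₃ = (−23/20) − (5763/4000)·((−23/20) − (−2))/((5763/4000) − (−17)) = −5278/4339.

−5278/4339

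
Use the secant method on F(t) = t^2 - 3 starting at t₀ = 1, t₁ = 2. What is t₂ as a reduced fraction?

5/3

F(1) = -2, F(2) = 1. t₂ = 2 - 1·(2 - 1)/(1 - (-2)) = 5/3.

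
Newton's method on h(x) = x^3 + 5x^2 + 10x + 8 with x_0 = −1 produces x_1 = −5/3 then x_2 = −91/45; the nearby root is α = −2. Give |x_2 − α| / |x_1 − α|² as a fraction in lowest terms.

x_1 − α = −5/3 − (−2) = −5/3 + 2 = 1/3, so |x_1 − α| = 1/3.
x_2 − α = −91/45 − (−2) = −91/45 + 2 = −1/45, so |x_2 − α| = 1/45.
|x_1 − α|² = 1/9.
Ratio = (1/45) / (1/9) = 1/5.

1/5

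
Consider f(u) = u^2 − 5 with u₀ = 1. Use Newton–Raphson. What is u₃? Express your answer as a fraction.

f'(u) = 2u.
f(1) = −4, f'(1) = 2, so u₁ = 1 − (−4)/2 = 3.
f(3) = 4, f'(3) = 6, so u₂ = 3 − 4/6 = 7/3.
f(7/3) = 4/9, f'(7/3) = 14/3, so u₃ = (7/3) − (4/9)/(14/3) = 47/21.

47/21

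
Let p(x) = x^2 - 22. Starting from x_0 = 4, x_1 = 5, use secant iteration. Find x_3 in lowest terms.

136/29

p(4) = -6, p(5) = 3. x_2 = 5 - 3·(5 - 4)/(3 - (-6)) = 14/3.
p(5) = 3, p(14/3) = -2/9. x_3 = (14/3) - (-2/9)·((14/3) - 5)/((-2/9) - 3) = 136/29.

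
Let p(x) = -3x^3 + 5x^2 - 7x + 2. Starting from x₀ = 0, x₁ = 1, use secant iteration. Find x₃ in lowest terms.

p(0) = 2, p(1) = -3. x₂ = 1 - (-3)·(1 - 0)/((-3) - 2) = 2/5.
p(1) = -3, p(2/5) = -24/125. x₃ = (2/5) - (-24/125)·((2/5) - 1)/((-24/125) - (-3)) = 14/39.

14/39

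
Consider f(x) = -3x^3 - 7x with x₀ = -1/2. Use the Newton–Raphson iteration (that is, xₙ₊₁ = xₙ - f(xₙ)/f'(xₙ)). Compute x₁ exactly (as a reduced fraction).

f'(x) = -9x^2 - 7.
f(-1/2) = 31/8, f'(-1/2) = -37/4, so x₁ = (-1/2) - (31/8)/(-37/4) = -3/37.

-3/37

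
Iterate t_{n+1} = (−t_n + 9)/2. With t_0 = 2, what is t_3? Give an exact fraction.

t_1 = (−2 + 9)/2 = 7/2.
t_2 = (−(7/2) + 9)/2 = 11/4.
t_3 = (−(11/4) + 9)/2 = 25/8.

25/8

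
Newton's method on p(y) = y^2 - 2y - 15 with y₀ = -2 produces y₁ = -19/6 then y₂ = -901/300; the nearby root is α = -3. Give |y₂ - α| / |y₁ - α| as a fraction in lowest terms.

1/50

y₁ - α = -19/6 - (-3) = -19/6 + 3 = -1/6, so |y₁ - α| = 1/6.
y₂ - α = -901/300 - (-3) = -901/300 + 3 = -1/300, so |y₂ - α| = 1/300.
Ratio = (1/300) / (1/6) = 1/50.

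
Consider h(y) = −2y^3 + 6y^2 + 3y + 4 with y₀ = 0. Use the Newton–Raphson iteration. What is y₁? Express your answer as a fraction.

−4/3

h'(y) = −6y^2 + 12y + 3.
h(0) = 4, h'(0) = 3, so y₁ = 0 − 4/3 = −4/3.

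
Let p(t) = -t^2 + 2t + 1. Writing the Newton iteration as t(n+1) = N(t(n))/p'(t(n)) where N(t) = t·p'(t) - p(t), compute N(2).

p'(t) = -2t + 2.
N(t) = t·p'(t) - p(t) = t·(-2t + 2) - (-t^2 + 2t + 1) = -t^2 - 1.
N(2) = -5.

-5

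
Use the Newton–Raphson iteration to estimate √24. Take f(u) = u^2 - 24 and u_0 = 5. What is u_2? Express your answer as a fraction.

f'(u) = 2u.
f(5) = 1, f'(5) = 10, so u_1 = 5 - 1/10 = 49/10.
f(49/10) = 1/100, f'(49/10) = 49/5, so u_2 = (49/10) - (1/100)/(49/5) = 4801/980.

4801/980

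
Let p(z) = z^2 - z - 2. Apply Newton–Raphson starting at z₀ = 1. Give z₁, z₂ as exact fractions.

p'(z) = 2z - 1.
p(1) = -2, p'(1) = 1, so z₁ = 1 - (-2)/1 = 3.
p(3) = 4, p'(3) = 5, so z₂ = 3 - 4/5 = 11/5.

z₁ = 3, z₂ = 11/5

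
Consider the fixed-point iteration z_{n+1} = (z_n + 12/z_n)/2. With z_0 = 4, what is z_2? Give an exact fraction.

97/28

z_1 = (4 + 12/4)/2 = 7/2.
z_2 = (7/2 + 12/(7/2))/2 = 97/28.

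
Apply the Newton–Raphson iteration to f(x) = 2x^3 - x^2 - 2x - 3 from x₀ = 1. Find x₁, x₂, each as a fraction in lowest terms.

x₁ = 3, x₂ = 51/23

f'(x) = 6x^2 - 2x - 2.
f(1) = -4, f'(1) = 2, so x₁ = 1 - (-4)/2 = 3.
f(3) = 36, f'(3) = 46, so x₂ = 3 - 36/46 = 51/23.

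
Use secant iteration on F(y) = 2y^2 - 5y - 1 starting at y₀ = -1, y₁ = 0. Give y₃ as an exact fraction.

-7/37

F(-1) = 6, F(0) = -1. y₂ = 0 - (-1)·(0 - (-1))/((-1) - 6) = -1/7.
F(0) = -1, F(-1/7) = -12/49. y₃ = (-1/7) - (-12/49)·((-1/7) - 0)/((-12/49) - (-1)) = -7/37.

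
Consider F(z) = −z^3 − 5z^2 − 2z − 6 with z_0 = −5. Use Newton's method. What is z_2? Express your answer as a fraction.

−2297545/474417

F'(z) = −3z^2 − 10z − 2.
F(−5) = 4, F'(−5) = −27, so z_1 = (−5) − 4/(−27) = −131/27.
F(−131/27) = 4256/19683, F'(−131/27) = −5857/243, so z_2 = (−131/27) − (4256/19683)/(−5857/243) = −2297545/474417.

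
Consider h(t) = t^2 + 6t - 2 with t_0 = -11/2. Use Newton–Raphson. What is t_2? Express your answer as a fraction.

h'(t) = 2t + 6.
h(-11/2) = -19/4, h'(-11/2) = -5, so t_1 = (-11/2) - (-19/4)/(-5) = -129/20.
h(-129/20) = 361/400, h'(-129/20) = -69/10, so t_2 = (-129/20) - (361/400)/(-69/10) = -17441/2760.

-17441/2760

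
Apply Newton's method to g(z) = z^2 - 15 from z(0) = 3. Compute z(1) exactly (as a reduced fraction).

4

g'(z) = 2z.
g(3) = -6, g'(3) = 6, so z(1) = 3 - (-6)/6 = 4.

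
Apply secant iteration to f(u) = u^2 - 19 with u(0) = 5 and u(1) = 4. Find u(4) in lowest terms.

f(5) = 6, f(4) = -3. u(2) = 4 - (-3)·(4 - 5)/((-3) - 6) = 13/3.
f(4) = -3, f(13/3) = -2/9. u(3) = (13/3) - (-2/9)·((13/3) - 4)/((-2/9) - (-3)) = 109/25.
f(13/3) = -2/9, f(109/25) = 6/625. u(4) = (109/25) - (6/625)·((109/25) - (13/3))/((6/625) - (-2/9)) = 1421/326.

1421/326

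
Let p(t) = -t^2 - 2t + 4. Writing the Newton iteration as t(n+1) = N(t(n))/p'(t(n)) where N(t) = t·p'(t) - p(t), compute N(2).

p'(t) = -2t - 2.
N(t) = t·p'(t) - p(t) = t·(-2t - 2) - (-t^2 - 2t + 4) = -t^2 - 4.
N(2) = -8.

-8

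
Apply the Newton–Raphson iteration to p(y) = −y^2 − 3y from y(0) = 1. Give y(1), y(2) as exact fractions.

y(1) = 1/5, y(2) = 1/85

p'(y) = −2y − 3.
p(1) = −4, p'(1) = −5, so y(1) = 1 − (−4)/(−5) = 1/5.
p(1/5) = −16/25, p'(1/5) = −17/5, so y(2) = (1/5) − (−16/25)/(−17/5) = 1/85.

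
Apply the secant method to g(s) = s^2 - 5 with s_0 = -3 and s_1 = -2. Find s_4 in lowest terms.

-521/233

g(-3) = 4, g(-2) = -1. s_2 = (-2) - (-1)·((-2) - (-3))/((-1) - 4) = -11/5.
g(-2) = -1, g(-11/5) = -4/25. s_3 = (-11/5) - (-4/25)·((-11/5) - (-2))/((-4/25) - (-1)) = -47/21.
g(-11/5) = -4/25, g(-47/21) = 4/441. s_4 = (-47/21) - (4/441)·((-47/21) - (-11/5))/((4/441) - (-4/25)) = -521/233.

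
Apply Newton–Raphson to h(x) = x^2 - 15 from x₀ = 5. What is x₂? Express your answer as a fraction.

h'(x) = 2x.
h(5) = 10, h'(5) = 10, so x₁ = 5 - 10/10 = 4.
h(4) = 1, h'(4) = 8, so x₂ = 4 - 1/8 = 31/8.

31/8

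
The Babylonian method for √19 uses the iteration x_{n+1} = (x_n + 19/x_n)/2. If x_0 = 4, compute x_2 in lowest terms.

x_1 = (4 + 19/4)/2 = 35/8.
x_2 = (35/8 + 19/(35/8))/2 = 2441/560.

2441/560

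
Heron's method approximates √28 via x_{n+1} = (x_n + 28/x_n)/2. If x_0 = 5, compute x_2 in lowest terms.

5609/1060

x_1 = (5 + 28/5)/2 = 53/10.
x_2 = (53/10 + 28/(53/10))/2 = 5609/1060.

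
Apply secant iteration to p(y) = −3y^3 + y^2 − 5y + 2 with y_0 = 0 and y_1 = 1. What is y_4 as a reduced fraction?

p(0) = 2, p(1) = −5. y_2 = 1 − (−5)·(1 − 0)/((−5) − 2) = 2/7.
p(1) = −5, p(2/7) = 200/343. y_3 = (2/7) − (200/343)·((2/7) − 1)/((200/343) − (−5)) = 138/383.
p(2/7) = 200/343, p(138/383) = 10558000/56181887. y_4 = (138/383) − (10558000/56181887)·((138/383) − (2/7))/((10558000/56181887) − (200/343)) = 15069662/38074917.

15069662/38074917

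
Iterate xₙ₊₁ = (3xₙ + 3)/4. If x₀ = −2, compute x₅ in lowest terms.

1857/1024

x₁ = (3·(−2) + 3)/4 = −3/4.
x₂ = (3·(−3/4) + 3)/4 = 3/16.
x₃ = (3·(3/16) + 3)/4 = 57/64.
x₄ = (3·(57/64) + 3)/4 = 363/256.
x₅ = (3·(363/256) + 3)/4 = 1857/1024.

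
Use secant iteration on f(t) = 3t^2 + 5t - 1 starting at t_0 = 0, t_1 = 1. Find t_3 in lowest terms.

11/67

f(0) = -1, f(1) = 7. t_2 = 1 - 7·(1 - 0)/(7 - (-1)) = 1/8.
f(1) = 7, f(1/8) = -21/64. t_3 = (1/8) - (-21/64)·((1/8) - 1)/((-21/64) - 7) = 11/67.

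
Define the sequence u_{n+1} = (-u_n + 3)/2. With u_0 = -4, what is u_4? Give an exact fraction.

11/16

u_1 = (-(-4) + 3)/2 = 7/2.
u_2 = (-(7/2) + 3)/2 = -1/4.
u_3 = (-(-1/4) + 3)/2 = 13/8.
u_4 = (-(13/8) + 3)/2 = 11/16.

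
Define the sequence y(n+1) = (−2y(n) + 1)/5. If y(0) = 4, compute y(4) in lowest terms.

151/625

y(1) = (−2·4 + 1)/5 = −7/5.
y(2) = (−2·(−7/5) + 1)/5 = 19/25.
y(3) = (−2·(19/25) + 1)/5 = −13/125.
y(4) = (−2·(−13/125) + 1)/5 = 151/625.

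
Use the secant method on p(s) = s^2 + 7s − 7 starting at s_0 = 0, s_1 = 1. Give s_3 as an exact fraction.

63/71

p(0) = −7, p(1) = 1. s_2 = 1 − 1·(1 − 0)/(1 − (−7)) = 7/8.
p(1) = 1, p(7/8) = −7/64. s_3 = (7/8) − (−7/64)·((7/8) − 1)/((−7/64) − 1) = 63/71.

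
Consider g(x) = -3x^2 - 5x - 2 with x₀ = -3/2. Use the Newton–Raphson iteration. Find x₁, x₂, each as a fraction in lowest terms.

g'(x) = -6x - 5.
g(-3/2) = -5/4, g'(-3/2) = 4, so x₁ = (-3/2) - (-5/4)/4 = -19/16.
g(-19/16) = -75/256, g'(-19/16) = 17/8, so x₂ = (-19/16) - (-75/256)/(17/8) = -571/544.

x₁ = -19/16, x₂ = -571/544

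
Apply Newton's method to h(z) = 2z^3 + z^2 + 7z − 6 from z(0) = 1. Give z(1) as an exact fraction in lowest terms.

h'(z) = 6z^2 + 2z + 7.
h(1) = 4, h'(1) = 15, so z(1) = 1 − 4/15 = 11/15.

11/15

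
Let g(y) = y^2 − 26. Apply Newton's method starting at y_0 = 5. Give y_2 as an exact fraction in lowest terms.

g'(y) = 2y.
g(5) = −1, g'(5) = 10, so y_1 = 5 − (−1)/10 = 51/10.
g(51/10) = 1/100, g'(51/10) = 51/5, so y_2 = (51/10) − (1/100)/(51/5) = 5201/1020.

5201/1020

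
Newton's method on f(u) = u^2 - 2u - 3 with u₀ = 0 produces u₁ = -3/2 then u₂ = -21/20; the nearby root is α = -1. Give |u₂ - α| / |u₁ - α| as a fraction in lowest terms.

u₁ - α = -3/2 - (-1) = -3/2 + 1 = -1/2, so |u₁ - α| = 1/2.
u₂ - α = -21/20 - (-1) = -21/20 + 1 = -1/20, so |u₂ - α| = 1/20.
Ratio = (1/20) / (1/2) = 1/10.

1/10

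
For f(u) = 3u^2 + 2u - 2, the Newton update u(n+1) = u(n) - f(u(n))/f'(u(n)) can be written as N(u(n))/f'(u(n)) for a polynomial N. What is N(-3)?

29

f'(u) = 6u + 2.
N(u) = u·f'(u) - f(u) = u·(6u + 2) - (3u^2 + 2u - 2) = 3u^2 + 2.
N(-3) = 29.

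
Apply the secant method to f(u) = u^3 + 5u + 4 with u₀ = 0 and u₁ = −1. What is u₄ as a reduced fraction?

−42982/59353

f(0) = 4, f(−1) = −2. u₂ = (−1) − (−2)·((−1) − 0)/((−2) − 4) = −2/3.
f(−1) = −2, f(−2/3) = 10/27. u₃ = (−2/3) − (10/27)·((−2/3) − (−1))/((10/27) − (−2)) = −23/32.
f(−2/3) = 10/27, f(−23/32) = 1145/32768. u₄ = (−23/32) − (1145/32768)·((−23/32) − (−2/3))/((1145/32768) − (10/27)) = −42982/59353.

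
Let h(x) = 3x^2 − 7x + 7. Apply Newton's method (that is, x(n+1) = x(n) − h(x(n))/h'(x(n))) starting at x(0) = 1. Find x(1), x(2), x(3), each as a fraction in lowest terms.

x(1) = 4, x(2) = 41/17, x(3) = 3020/2159

h'(x) = 6x − 7.
h(1) = 3, h'(1) = −1, so x(1) = 1 − 3/(−1) = 4.
h(4) = 27, h'(4) = 17, so x(2) = 4 − 27/17 = 41/17.
h(41/17) = 2187/289, h'(41/17) = 127/17, so x(3) = (41/17) − (2187/289)/(127/17) = 3020/2159.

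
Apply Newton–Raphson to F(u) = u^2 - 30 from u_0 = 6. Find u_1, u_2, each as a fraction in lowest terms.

F'(u) = 2u.
F(6) = 6, F'(6) = 12, so u_1 = 6 - 6/12 = 11/2.
F(11/2) = 1/4, F'(11/2) = 11, so u_2 = (11/2) - (1/4)/11 = 241/44.

u_1 = 11/2, u_2 = 241/44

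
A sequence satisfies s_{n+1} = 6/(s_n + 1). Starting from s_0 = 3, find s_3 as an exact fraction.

s_1 = 6/(3 + 1) = 3/2.
s_2 = 6/(3/2 + 1) = 12/5.
s_3 = 6/(12/5 + 1) = 30/17.

30/17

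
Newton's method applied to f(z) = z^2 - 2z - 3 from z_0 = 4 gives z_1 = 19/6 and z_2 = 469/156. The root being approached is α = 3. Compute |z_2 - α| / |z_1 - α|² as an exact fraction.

3/13

z_1 - α = 19/6 - 3 = 1/6, so |z_1 - α| = 1/6.
z_2 - α = 469/156 - 3 = 1/156, so |z_2 - α| = 1/156.
|z_1 - α|² = 1/36.
Ratio = (1/156) / (1/36) = 3/13.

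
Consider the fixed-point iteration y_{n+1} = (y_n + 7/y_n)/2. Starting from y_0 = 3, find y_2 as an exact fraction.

127/48

y_1 = (3 + 7/3)/2 = 8/3.
y_2 = (8/3 + 7/(8/3))/2 = 127/48.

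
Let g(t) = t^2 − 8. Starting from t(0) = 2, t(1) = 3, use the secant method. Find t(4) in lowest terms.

577/204

g(2) = −4, g(3) = 1. t(2) = 3 − 1·(3 − 2)/(1 − (−4)) = 14/5.
g(3) = 1, g(14/5) = −4/25. t(3) = (14/5) − (−4/25)·((14/5) − 3)/((−4/25) − 1) = 82/29.
g(14/5) = −4/25, g(82/29) = −4/841. t(4) = (82/29) − (−4/841)·((82/29) − (14/5))/((−4/841) − (−4/25)) = 577/204.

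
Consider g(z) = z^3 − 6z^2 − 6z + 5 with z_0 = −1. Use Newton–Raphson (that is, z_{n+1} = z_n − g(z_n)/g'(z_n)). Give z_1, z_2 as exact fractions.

g'(z) = 3z^2 − 12z − 6.
g(−1) = 4, g'(−1) = 9, so z_1 = (−1) − 4/9 = −13/9.
g(−13/9) = −1360/729, g'(−13/9) = 475/27, so z_2 = (−13/9) − (−1360/729)/(475/27) = −3433/2565.

z_1 = −13/9, z_2 = −3433/2565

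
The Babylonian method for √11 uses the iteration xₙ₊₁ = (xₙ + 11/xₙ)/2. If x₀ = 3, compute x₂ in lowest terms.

199/60

x₁ = (3 + 11/3)/2 = 10/3.
x₂ = (10/3 + 11/(10/3))/2 = 199/60.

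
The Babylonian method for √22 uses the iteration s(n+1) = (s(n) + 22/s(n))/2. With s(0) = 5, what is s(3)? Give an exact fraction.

s(1) = (5 + 22/5)/2 = 47/10.
s(2) = (47/10 + 22/(47/10))/2 = 4409/940.
s(3) = (4409/940 + 22/(4409/940))/2 = 38878481/8288920.

38878481/8288920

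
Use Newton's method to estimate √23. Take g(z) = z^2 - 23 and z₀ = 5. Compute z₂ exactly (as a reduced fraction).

1151/240

g'(z) = 2z.
g(5) = 2, g'(5) = 10, so z₁ = 5 - 2/10 = 24/5.
g(24/5) = 1/25, g'(24/5) = 48/5, so z₂ = (24/5) - (1/25)/(48/5) = 1151/240.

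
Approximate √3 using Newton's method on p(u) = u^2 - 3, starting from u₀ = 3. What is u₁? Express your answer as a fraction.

p'(u) = 2u.
p(3) = 6, p'(3) = 6, so u₁ = 3 - 6/6 = 2.

2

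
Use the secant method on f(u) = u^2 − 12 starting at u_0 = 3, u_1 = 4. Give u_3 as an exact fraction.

45/13

f(3) = −3, f(4) = 4. u_2 = 4 − 4·(4 − 3)/(4 − (−3)) = 24/7.
f(4) = 4, f(24/7) = −12/49. u_3 = (24/7) − (−12/49)·((24/7) − 4)/((−12/49) − 4) = 45/13.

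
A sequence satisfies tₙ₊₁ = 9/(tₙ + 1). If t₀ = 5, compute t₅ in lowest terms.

612/275

t₁ = 9/(5 + 1) = 3/2.
t₂ = 9/(3/2 + 1) = 18/5.
t₃ = 9/(18/5 + 1) = 45/23.
t₄ = 9/(45/23 + 1) = 207/68.
t₅ = 9/(207/68 + 1) = 612/275.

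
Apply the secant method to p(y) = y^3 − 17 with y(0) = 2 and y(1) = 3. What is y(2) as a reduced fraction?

p(2) = −9, p(3) = 10. y(2) = 3 − 10·(3 − 2)/(10 − (−9)) = 47/19.

47/19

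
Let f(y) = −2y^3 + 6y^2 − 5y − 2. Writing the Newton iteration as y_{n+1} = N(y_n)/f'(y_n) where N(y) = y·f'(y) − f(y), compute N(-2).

58

f'(y) = −6y^2 + 12y − 5.
N(y) = y·f'(y) − f(y) = y·(−6y^2 + 12y − 5) − (−2y^3 + 6y^2 − 5y − 2) = −4y^3 + 6y^2 + 2.
N(-2) = 58.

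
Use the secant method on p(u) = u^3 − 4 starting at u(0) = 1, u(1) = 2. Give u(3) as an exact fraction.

p(1) = −3, p(2) = 4. u(2) = 2 − 4·(2 − 1)/(4 − (−3)) = 10/7.
p(2) = 4, p(10/7) = −372/343. u(3) = (10/7) − (−372/343)·((10/7) − 2)/((−372/343) − 4) = 169/109.

169/109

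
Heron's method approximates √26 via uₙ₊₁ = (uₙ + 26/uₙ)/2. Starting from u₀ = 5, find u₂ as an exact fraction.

u₁ = (5 + 26/5)/2 = 51/10.
u₂ = (51/10 + 26/(51/10))/2 = 5201/1020.

5201/1020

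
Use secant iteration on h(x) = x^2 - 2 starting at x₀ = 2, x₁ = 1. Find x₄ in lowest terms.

h(2) = 2, h(1) = -1. x₂ = 1 - (-1)·(1 - 2)/((-1) - 2) = 4/3.
h(1) = -1, h(4/3) = -2/9. x₃ = (4/3) - (-2/9)·((4/3) - 1)/((-2/9) - (-1)) = 10/7.
h(4/3) = -2/9, h(10/7) = 2/49. x₄ = (10/7) - (2/49)·((10/7) - (4/3))/((2/49) - (-2/9)) = 41/29.

41/29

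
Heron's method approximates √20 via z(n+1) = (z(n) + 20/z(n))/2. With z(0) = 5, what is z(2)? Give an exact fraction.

z(1) = (5 + 20/5)/2 = 9/2.
z(2) = (9/2 + 20/(9/2))/2 = 161/36.

161/36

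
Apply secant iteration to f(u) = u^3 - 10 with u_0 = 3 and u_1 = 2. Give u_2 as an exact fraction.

f(3) = 17, f(2) = -2. u_2 = 2 - (-2)·(2 - 3)/((-2) - 17) = 40/19.

40/19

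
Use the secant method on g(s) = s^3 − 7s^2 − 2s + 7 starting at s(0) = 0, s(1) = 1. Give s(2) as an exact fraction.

g(0) = 7, g(1) = −1. s(2) = 1 − (−1)·(1 − 0)/((−1) − 7) = 7/8.

7/8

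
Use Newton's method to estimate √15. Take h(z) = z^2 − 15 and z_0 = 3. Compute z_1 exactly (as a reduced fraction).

h'(z) = 2z.
h(3) = −6, h'(3) = 6, so z_1 = 3 − (−6)/6 = 4.

4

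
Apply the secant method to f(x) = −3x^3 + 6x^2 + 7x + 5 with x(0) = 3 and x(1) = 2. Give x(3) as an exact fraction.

f(3) = −1, f(2) = 19. x(2) = 2 − 19·(2 − 3)/(19 − (−1)) = 59/20.
f(2) = 19, f(59/20) = 6783/8000. x(3) = (59/20) − (6783/8000)·((59/20) − 2)/((6783/8000) − 19) = 22886/7643.

22886/7643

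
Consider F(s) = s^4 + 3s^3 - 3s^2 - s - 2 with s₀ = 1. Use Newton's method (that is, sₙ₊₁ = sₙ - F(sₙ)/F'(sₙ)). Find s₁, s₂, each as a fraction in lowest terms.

F'(s) = 4s^3 + 9s^2 - 6s - 1.
F(1) = -2, F'(1) = 6, so s₁ = 1 - (-2)/6 = 4/3.
F(4/3) = 130/81, F'(4/3) = 445/27, so s₂ = (4/3) - (130/81)/(445/27) = 110/89.

s₁ = 4/3, s₂ = 110/89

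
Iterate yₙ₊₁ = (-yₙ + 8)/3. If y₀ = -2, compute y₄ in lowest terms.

y₁ = (-(-2) + 8)/3 = 10/3.
y₂ = (-(10/3) + 8)/3 = 14/9.
y₃ = (-(14/9) + 8)/3 = 58/27.
y₄ = (-(58/27) + 8)/3 = 158/81.

158/81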